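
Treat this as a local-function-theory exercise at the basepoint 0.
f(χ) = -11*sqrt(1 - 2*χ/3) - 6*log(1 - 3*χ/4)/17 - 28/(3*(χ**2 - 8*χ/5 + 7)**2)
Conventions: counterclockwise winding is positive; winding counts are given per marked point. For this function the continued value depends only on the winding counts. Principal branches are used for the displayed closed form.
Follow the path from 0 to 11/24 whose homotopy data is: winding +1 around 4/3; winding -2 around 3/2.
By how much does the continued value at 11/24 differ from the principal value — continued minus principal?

Continued minus principal equals -(12/17)*pi*i.

The rational part is single-valued and drops out of the difference; each branch term changes only by its own monodromy.
(-11)*sqrt(1 - χ/(3/2)): winding -2 is even, the square root returns to the same sheet, contribution 0.
(-6/17)*log(1 - χ/(4/3)): each positive loop around 4/3 adds 2*pi*i to the log, so winding +1 contributes (-6/17)*(1)*2*pi*i = -(12/17)*pi*i.
Summing the contributions at χ = 11/24 gives -(12/17)*pi*i.


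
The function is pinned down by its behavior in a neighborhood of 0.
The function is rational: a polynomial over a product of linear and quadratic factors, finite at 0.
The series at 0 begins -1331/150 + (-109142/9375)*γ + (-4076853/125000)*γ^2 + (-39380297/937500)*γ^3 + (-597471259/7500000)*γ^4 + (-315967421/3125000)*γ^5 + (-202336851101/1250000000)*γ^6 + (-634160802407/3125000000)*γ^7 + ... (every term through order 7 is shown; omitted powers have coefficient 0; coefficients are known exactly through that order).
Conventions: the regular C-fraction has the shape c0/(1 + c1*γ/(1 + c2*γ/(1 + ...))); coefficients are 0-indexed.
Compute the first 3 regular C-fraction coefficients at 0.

Taylor coefficients (read off): a_0 = -1331/150, a_1 = -109142/9375, a_2 = -4076853/125000.
c0 = a_0 = -1331/150. Peel one level at a time: if S = 1 + c*γ/S' with S'(0) = 1, then c is the γ-coefficient of S and S' = c*γ/(S - 1).
S_1 = c0/f = 1 + (-164/125)*γ + (-122141/62500)*γ^2 + ...; c1 = -164/125.
S_2 = c1*γ/(S_1 - 1) = 1 + (-122141/82000)*γ + ...; c2 = -122141/82000.

The regular C-fraction coefficients are [-1331/150, -164/125, -122141/82000].


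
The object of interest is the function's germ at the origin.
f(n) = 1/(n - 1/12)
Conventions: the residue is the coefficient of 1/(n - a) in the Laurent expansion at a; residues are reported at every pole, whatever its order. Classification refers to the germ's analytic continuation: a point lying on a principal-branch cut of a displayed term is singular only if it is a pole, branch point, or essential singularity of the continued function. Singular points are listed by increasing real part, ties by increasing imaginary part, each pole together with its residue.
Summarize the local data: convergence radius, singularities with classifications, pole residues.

Radius of convergence at 0: 1/12.
At 1/12: a pole of order 1; residue 1.

Denominator factor (n - 1/12): pole of order 1 at 1/12, modulus 1/12.
The radius of convergence is the smallest modulus among the singular points: 1/12.
At the order-1 pole 1/12 set g(n) = (n - (1/12))*f(n) = 1.
Simple pole: residue = g(a) at a = 1/12, which is 1.


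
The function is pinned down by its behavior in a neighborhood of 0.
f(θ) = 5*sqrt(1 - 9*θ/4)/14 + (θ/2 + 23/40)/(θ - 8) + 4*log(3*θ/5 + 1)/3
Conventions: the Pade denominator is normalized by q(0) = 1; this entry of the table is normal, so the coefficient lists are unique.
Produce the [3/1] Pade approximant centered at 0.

Taylor coefficients needed (expand at 0): a_0 = 639/2240, a_1 = 1171/3584, a_2 = -340437/716800, a_3 = -4569513/28672000, a_4 = -459767841/1146880000.
Write the denominator as Q(θ) = 1 + q1*θ. Requiring Q*f - P = O(θ^5) with deg P <= 3 kills the coefficients of θ^4..θ^4 in Q*f:
  θ^4: a_4 + q1*a_3 = 0, i.e. -459767841/1146880000 + (-4569513/28672000)*q1 = 0.
Solving this linear system: q1 = -11788919/4686680.
The numerator is Q*f truncated at degree 3: P0 = a_0 = 639/2240; P1 = a_1 + q1*a_0 = -1025763829/2624540800; P2 = a_2 + q1*a_1 = -27228025681/20996326400; P3 = a_3 + q1*a_2 = 869497021983/839853056000.

The Pade approximant has numerator coefficients [639/2240, -1025763829/2624540800, -27228025681/20996326400, 869497021983/839853056000]; denominator coefficients [1, -11788919/4686680].


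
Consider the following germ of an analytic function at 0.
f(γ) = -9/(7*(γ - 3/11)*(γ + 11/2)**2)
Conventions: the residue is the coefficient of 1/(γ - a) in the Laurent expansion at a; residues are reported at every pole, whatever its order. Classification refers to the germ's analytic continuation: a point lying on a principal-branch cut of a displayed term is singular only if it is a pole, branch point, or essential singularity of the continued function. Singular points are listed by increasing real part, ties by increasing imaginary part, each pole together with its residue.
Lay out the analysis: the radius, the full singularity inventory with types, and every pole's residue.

Radius of convergence at 0: 3/11.
At -11/2: a pole of order 2; residue 4356/112903.
At 3/11: a pole of order 1; residue -4356/112903.

Denominator factor (γ + 11/2)^2: pole of order 2 at -11/2, modulus 11/2.
Denominator factor (γ - 3/11): pole of order 1 at 3/11, modulus 3/11.
The radius of convergence is the smallest modulus among the singular points: 3/11.
At the order-2 pole -11/2 set g(γ) = (γ - (-11/2))^2*f(γ) = -9/(7*(γ - 3/11)).
Order-2 pole: residue = g'(a); g'(-11/2) = 4356/112903, so the residue is 4356/112903.
At the order-1 pole 3/11 set g(γ) = (γ - (3/11))*f(γ) = -9/(7*(γ + 11/2)**2).
Simple pole: residue = g(a) at a = 3/11, which is -4356/112903.
List the singular points by increasing real part (a conjugate pair: the negative imaginary part first).


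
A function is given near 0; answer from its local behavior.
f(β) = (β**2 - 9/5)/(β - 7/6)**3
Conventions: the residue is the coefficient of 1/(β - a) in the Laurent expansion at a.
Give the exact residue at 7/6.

The residue is 1.

At the order-3 pole 7/6 set g(β) = (β - (7/6))^3*f(β) = β**2 - 9/5.
Order-3 pole: residue = g''(a)/2; g''(7/6) = 2, so the residue is 1.


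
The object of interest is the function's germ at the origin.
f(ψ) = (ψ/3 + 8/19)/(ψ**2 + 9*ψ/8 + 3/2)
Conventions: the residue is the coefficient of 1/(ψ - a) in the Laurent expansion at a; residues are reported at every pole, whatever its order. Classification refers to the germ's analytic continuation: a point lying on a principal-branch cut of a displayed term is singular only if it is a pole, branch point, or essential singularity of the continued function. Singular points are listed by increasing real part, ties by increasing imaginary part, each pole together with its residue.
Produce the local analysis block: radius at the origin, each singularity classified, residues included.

Radius of convergence at 0: (1/2)*sqrt(6).
At (-9/16) - ((1/16)*sqrt(303))*i: a pole of order 1; residue (1/6) + ((71/11514)*sqrt(303))*i.
At (-9/16) + ((1/16)*sqrt(303))*i: a pole of order 1; residue (1/6) - ((71/11514)*sqrt(303))*i.

Denominator factor (ψ**2 + 9*ψ/8 + 3/2): discriminant -303/64, complex-conjugate roots (-9/16) + ((1/16)*sqrt(303))*i and (-9/16) - ((1/16)*sqrt(303))*i; poles of order 1, moduli (1/2)*sqrt(6) and (1/2)*sqrt(6).
The radius of convergence is the smallest modulus among the singular points: (1/2)*sqrt(6).
The factor ψ**2 + 9*ψ/8 + 3/2 splits as (ψ - a)(ψ - a') with a = (-9/16) - ((1/16)*sqrt(303))*i, a' = (-9/16) + ((1/16)*sqrt(303))*i. At the order-1 pole a set g(ψ) = (ψ - a)*f(ψ) = [ψ/3 + 8/19] / (ψ - a').
Simple pole: residue = g(a) at a = (-9/16) - ((1/16)*sqrt(303))*i, which is (1/6) + ((71/11514)*sqrt(303))*i.
The factor ψ**2 + 9*ψ/8 + 3/2 splits as (ψ - a)(ψ - a') with a = (-9/16) + ((1/16)*sqrt(303))*i, a' = (-9/16) - ((1/16)*sqrt(303))*i. At the order-1 pole a set g(ψ) = (ψ - a)*f(ψ) = [ψ/3 + 8/19] / (ψ - a').
Simple pole: residue = g(a) at a = (-9/16) + ((1/16)*sqrt(303))*i, which is (1/6) - ((71/11514)*sqrt(303))*i.
List the singular points by increasing real part (a conjugate pair: the negative imaginary part first).


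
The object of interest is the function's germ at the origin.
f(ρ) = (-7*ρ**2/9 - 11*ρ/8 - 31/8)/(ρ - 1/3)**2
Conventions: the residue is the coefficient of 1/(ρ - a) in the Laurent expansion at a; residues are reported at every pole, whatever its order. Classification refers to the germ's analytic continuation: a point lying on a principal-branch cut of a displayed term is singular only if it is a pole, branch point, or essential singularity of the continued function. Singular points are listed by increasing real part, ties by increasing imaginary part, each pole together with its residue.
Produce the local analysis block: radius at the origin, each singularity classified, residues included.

Denominator factor (ρ - 1/3)^2: pole of order 2 at 1/3, modulus 1/3.
The radius of convergence is the smallest modulus among the singular points: 1/3.
At the order-2 pole 1/3 set g(ρ) = (ρ - (1/3))^2*f(ρ) = -7*ρ**2/9 - 11*ρ/8 - 31/8.
Order-2 pole: residue = g'(a); g'(1/3) = -409/216, so the residue is -409/216.

Radius of convergence at 0: 1/3.
At 1/3: a pole of order 2; residue -409/216.


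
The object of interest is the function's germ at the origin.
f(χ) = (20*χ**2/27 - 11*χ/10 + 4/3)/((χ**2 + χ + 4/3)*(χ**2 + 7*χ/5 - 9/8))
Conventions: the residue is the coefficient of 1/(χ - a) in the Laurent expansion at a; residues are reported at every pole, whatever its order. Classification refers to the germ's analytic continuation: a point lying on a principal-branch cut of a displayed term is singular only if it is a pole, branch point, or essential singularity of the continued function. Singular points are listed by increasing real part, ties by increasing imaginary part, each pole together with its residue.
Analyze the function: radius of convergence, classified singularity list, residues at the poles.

Radius of convergence at 0: -7/10 + (1/20)*sqrt(646).
At -7/10 - (1/20)*sqrt(646): a pole of order 1; residue -284270/938313 - (5604470/303075099)*sqrt(646).
At (-1/2) - ((1/6)*sqrt(39))*i: a pole of order 1; residue (284270/938313) - ((1618666/36594207)*sqrt(39))*i.
At (-1/2) + ((1/6)*sqrt(39))*i: a pole of order 1; residue (284270/938313) + ((1618666/36594207)*sqrt(39))*i.
At -7/10 + (1/20)*sqrt(646): a pole of order 1; residue -284270/938313 + (5604470/303075099)*sqrt(646).

Denominator factor (χ**2 + 7*χ/5 - 9/8): discriminant 323/50, real irrational roots -7/10 + (1/20)*sqrt(646) and -7/10 - (1/20)*sqrt(646); poles of order 1, moduli -7/10 + (1/20)*sqrt(646) and 7/10 + (1/20)*sqrt(646).
Denominator factor (χ**2 + χ + 4/3): discriminant -13/3, complex-conjugate roots (-1/2) + ((1/6)*sqrt(39))*i and (-1/2) - ((1/6)*sqrt(39))*i; poles of order 1, moduli (2/3)*sqrt(3) and (2/3)*sqrt(3).
The radius of convergence is the smallest modulus among the singular points: -7/10 + (1/20)*sqrt(646).
The factor χ**2 + 7*χ/5 - 9/8 splits as (χ - a)(χ - a') with a = -7/10 - (1/20)*sqrt(646), a' = -7/10 + (1/20)*sqrt(646). At the order-1 pole a set g(χ) = (χ - a)*f(χ) = [(20*χ**2/27 - 11*χ/10 + 4/3)/(χ**2 + χ + 4/3)] / (χ - a').
Simple pole: residue = g(a) at a = -7/10 - (1/20)*sqrt(646), which is -284270/938313 - (5604470/303075099)*sqrt(646).
The factor χ**2 + χ + 4/3 splits as (χ - a)(χ - a') with a = (-1/2) - ((1/6)*sqrt(39))*i, a' = (-1/2) + ((1/6)*sqrt(39))*i. At the order-1 pole a set g(χ) = (χ - a)*f(χ) = [(20*χ**2/27 - 11*χ/10 + 4/3)/(χ**2 + 7*χ/5 - 9/8)] / (χ - a').
Simple pole: residue = g(a) at a = (-1/2) - ((1/6)*sqrt(39))*i, which is (284270/938313) - ((1618666/36594207)*sqrt(39))*i.
The factor χ**2 + χ + 4/3 splits as (χ - a)(χ - a') with a = (-1/2) + ((1/6)*sqrt(39))*i, a' = (-1/2) - ((1/6)*sqrt(39))*i. At the order-1 pole a set g(χ) = (χ - a)*f(χ) = [(20*χ**2/27 - 11*χ/10 + 4/3)/(χ**2 + 7*χ/5 - 9/8)] / (χ - a').
Simple pole: residue = g(a) at a = (-1/2) + ((1/6)*sqrt(39))*i, which is (284270/938313) + ((1618666/36594207)*sqrt(39))*i.
The factor χ**2 + 7*χ/5 - 9/8 splits as (χ - a)(χ - a') with a = -7/10 + (1/20)*sqrt(646), a' = -7/10 - (1/20)*sqrt(646). At the order-1 pole a set g(χ) = (χ - a)*f(χ) = [(20*χ**2/27 - 11*χ/10 + 4/3)/(χ**2 + χ + 4/3)] / (χ - a').
Simple pole: residue = g(a) at a = -7/10 + (1/20)*sqrt(646), which is -284270/938313 + (5604470/303075099)*sqrt(646).
List the singular points by increasing real part (a conjugate pair: the negative imaginary part first).


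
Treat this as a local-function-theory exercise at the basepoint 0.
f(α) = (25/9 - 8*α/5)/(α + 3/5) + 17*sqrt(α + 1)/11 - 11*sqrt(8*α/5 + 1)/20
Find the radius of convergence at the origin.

The radius of convergence is 3/5.

Denominator factor (α + 3/5): pole of order 1 at -3/5, modulus 3/5.
Branch term (17/11)*sqrt(1 - α/(-1)): its argument vanishes at α = -1, a square-root branch point, modulus 1.
Branch term (-11/20)*sqrt(1 - α/(-5/8)): its argument vanishes at α = -5/8, a square-root branch point, modulus 5/8.
The radius of convergence is the smallest modulus among the singular points: 3/5.


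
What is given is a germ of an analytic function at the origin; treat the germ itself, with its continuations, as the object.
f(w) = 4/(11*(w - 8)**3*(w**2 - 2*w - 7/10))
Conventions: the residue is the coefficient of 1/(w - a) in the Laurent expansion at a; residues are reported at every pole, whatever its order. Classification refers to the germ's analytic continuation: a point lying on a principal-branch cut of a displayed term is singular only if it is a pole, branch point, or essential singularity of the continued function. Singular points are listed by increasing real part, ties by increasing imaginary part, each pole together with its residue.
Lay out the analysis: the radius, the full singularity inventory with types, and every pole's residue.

Denominator factor (w**2 - 2*w - 7/10): discriminant 34/5, real irrational roots 1 + (1/10)*sqrt(170) and 1 - (1/10)*sqrt(170); poles of order 1, moduli 1 + (1/10)*sqrt(170) and -1 + (1/10)*sqrt(170).
Denominator factor (w - 8)^3: pole of order 3 at 8, modulus 8.
The radius of convergence is the smallest modulus among the singular points: -1 + (1/10)*sqrt(170).
The factor w**2 - 2*w - 7/10 splits as (w - a)(w - a') with a = 1 - (1/10)*sqrt(170), a' = 1 + (1/10)*sqrt(170). At the order-1 pole a set g(w) = (w - a)*f(w) = [4/(11*(w - 8)**3)] / (w - a').
Simple pole: residue = g(a) at a = 1 - (1/10)*sqrt(170), which is -297400/1164061987 + (757400/19789053779)*sqrt(170).
The factor w**2 - 2*w - 7/10 splits as (w - a)(w - a') with a = 1 + (1/10)*sqrt(170), a' = 1 - (1/10)*sqrt(170). At the order-1 pole a set g(w) = (w - a)*f(w) = [4/(11*(w - 8)**3)] / (w - a').
Simple pole: residue = g(a) at a = 1 + (1/10)*sqrt(170), which is -297400/1164061987 - (757400/19789053779)*sqrt(170).
At the order-3 pole 8 set g(w) = (w - (8))^3*f(w) = 4/(11*(w**2 - 2*w - 7/10)).
Order-3 pole: residue = g''(a)/2; g''(8) = 1189600/1164061987, so the residue is 594800/1164061987.
List the singular points by increasing real part (a conjugate pair: the negative imaginary part first).

Radius of convergence at 0: -1 + (1/10)*sqrt(170).
At 1 - (1/10)*sqrt(170): a pole of order 1; residue -297400/1164061987 + (757400/19789053779)*sqrt(170).
At 1 + (1/10)*sqrt(170): a pole of order 1; residue -297400/1164061987 - (757400/19789053779)*sqrt(170).
At 8: a pole of order 3; residue 594800/1164061987.


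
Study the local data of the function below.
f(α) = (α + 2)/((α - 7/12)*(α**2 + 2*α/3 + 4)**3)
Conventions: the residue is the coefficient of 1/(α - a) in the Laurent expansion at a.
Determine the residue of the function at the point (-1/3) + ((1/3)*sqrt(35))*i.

The factor α**2 + 2*α/3 + 4 splits as (α - a)(α - a') with a = (-1/3) + ((1/3)*sqrt(35))*i, a' = (-1/3) - ((1/3)*sqrt(35))*i. At the order-3 pole a set g(α) = (α - a)^3*f(α) = [(α + 2)/(α - 7/12)] / (α - a')^3.
Order-3 pole: residue = g''(a)/2; g''((-1/3) + ((1/3)*sqrt(35))*i) = (-285696/11697083) + ((406187829/200604973450)*sqrt(35))*i, so the residue is (-142848/11697083) + ((406187829/401209946900)*sqrt(35))*i.

The residue is (-142848/11697083) + ((406187829/401209946900)*sqrt(35))*i.


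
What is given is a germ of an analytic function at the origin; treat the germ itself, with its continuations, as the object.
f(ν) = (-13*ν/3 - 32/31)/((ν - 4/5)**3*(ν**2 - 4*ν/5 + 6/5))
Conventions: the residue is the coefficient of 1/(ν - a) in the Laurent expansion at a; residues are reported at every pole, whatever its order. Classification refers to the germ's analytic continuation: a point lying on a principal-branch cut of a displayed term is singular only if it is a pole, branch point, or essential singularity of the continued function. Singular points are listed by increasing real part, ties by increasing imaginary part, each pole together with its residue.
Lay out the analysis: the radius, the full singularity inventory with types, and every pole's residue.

Radius of convergence at 0: 4/5.
At (2/5) - ((1/5)*sqrt(26))*i: a pole of order 1; residue (-4853/2511) - ((10909/261144)*sqrt(26))*i.
At (2/5) + ((1/5)*sqrt(26))*i: a pole of order 1; residue (-4853/2511) + ((10909/261144)*sqrt(26))*i.
At 4/5: a pole of order 3; residue 9706/2511.

Denominator factor (ν - 4/5)^3: pole of order 3 at 4/5, modulus 4/5.
Denominator factor (ν**2 - 4*ν/5 + 6/5): discriminant -104/25, complex-conjugate roots (2/5) + ((1/5)*sqrt(26))*i and (2/5) - ((1/5)*sqrt(26))*i; poles of order 1, moduli (1/5)*sqrt(30) and (1/5)*sqrt(30).
The radius of convergence is the smallest modulus among the singular points: 4/5.
The factor ν**2 - 4*ν/5 + 6/5 splits as (ν - a)(ν - a') with a = (2/5) - ((1/5)*sqrt(26))*i, a' = (2/5) + ((1/5)*sqrt(26))*i. At the order-1 pole a set g(ν) = (ν - a)*f(ν) = [(-13*ν/3 - 32/31)/(ν - 4/5)**3] / (ν - a').
Simple pole: residue = g(a) at a = (2/5) - ((1/5)*sqrt(26))*i, which is (-4853/2511) - ((10909/261144)*sqrt(26))*i.
The factor ν**2 - 4*ν/5 + 6/5 splits as (ν - a)(ν - a') with a = (2/5) + ((1/5)*sqrt(26))*i, a' = (2/5) - ((1/5)*sqrt(26))*i. At the order-1 pole a set g(ν) = (ν - a)*f(ν) = [(-13*ν/3 - 32/31)/(ν - 4/5)**3] / (ν - a').
Simple pole: residue = g(a) at a = (2/5) + ((1/5)*sqrt(26))*i, which is (-4853/2511) + ((10909/261144)*sqrt(26))*i.
At the order-3 pole 4/5 set g(ν) = (ν - (4/5))^3*f(ν) = (-13*ν/3 - 32/31)/(ν**2 - 4*ν/5 + 6/5).
Order-3 pole: residue = g''(a)/2; g''(4/5) = 19412/2511, so the residue is 9706/2511.
List the singular points by increasing real part (a conjugate pair: the negative imaginary part first).


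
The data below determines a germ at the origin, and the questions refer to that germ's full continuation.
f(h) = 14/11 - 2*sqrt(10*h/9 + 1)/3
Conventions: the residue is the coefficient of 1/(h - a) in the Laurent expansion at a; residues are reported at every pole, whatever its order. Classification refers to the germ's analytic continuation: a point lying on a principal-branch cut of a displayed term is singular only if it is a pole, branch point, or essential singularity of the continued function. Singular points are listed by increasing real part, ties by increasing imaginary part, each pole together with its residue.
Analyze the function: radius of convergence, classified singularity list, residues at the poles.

Radius of convergence at 0: 9/10.
At -9/10: an algebraic (square-root) branch point.

Branch term (-2/3)*sqrt(1 - h/(-9/10)): its argument vanishes at h = -9/10, a square-root branch point, modulus 9/10.
The radius of convergence is the smallest modulus among the singular points: 9/10.


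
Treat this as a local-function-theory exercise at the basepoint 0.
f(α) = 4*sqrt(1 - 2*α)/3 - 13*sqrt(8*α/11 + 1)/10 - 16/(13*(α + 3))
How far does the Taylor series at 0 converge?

The radius of convergence is 1/2.

Denominator factor (α + 3): pole of order 1 at -3, modulus 3.
Branch term (-13/10)*sqrt(1 - α/(-11/8)): its argument vanishes at α = -11/8, a square-root branch point, modulus 11/8.
Branch term (4/3)*sqrt(1 - α/(1/2)): its argument vanishes at α = 1/2, a square-root branch point, modulus 1/2.
The radius of convergence is the smallest modulus among the singular points: 1/2.


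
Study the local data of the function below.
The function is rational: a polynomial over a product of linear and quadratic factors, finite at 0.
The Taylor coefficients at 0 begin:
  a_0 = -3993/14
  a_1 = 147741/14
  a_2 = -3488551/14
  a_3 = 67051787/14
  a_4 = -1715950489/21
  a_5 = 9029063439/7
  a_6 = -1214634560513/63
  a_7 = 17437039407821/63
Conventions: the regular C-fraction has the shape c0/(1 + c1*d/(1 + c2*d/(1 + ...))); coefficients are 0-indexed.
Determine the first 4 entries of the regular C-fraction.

Taylor coefficients (read off): a_0 = -3993/14, a_1 = 147741/14, a_2 = -3488551/14, a_3 = 67051787/14.
c0 = a_0 = -3993/14. Peel one level at a time: if S = 1 + c*d/S' with S'(0) = 1, then c is the d-coefficient of S and S' = c*d/(S - 1).
S_1 = c0/f = 1 + (37)*d + (1486/3)*d^2 + ...; c1 = 37.
S_2 = c1*d/(S_1 - 1) = 1 + (-1486/111)*d + (1277794/12321)*d^2 + ...; c2 = -1486/111.
S_3 = c2*d/(S_2 - 1) = 1 + (638897/82473)*d + ...; c3 = 638897/82473.

The regular C-fraction coefficients are [-3993/14, 37, -1486/111, 638897/82473].


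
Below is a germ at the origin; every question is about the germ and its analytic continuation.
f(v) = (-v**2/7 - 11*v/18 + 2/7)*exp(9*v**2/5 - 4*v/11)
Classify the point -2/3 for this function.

There is no denominator, hence no pole anywhere.
The factor exp(9*v**2/5 - 4*v/11) is entire.
So the germ continues analytically to -2/3.

The point is a regular point.


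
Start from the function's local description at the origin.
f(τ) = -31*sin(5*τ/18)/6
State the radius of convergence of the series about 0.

The radius of convergence is infinite.

The factor sin(5*τ/18) is entire and contributes no finite singular point.
The polynomial part has no poles.
No finite singular points: the Taylor series at 0 converges everywhere.


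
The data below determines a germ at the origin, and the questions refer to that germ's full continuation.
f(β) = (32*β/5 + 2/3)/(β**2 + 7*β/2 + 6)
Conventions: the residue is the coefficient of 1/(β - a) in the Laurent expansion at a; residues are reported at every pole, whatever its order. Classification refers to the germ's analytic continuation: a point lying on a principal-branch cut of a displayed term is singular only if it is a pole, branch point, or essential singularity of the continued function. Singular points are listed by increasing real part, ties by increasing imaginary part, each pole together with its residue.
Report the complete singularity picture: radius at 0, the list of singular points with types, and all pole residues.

Radius of convergence at 0: sqrt(6).
At (-7/4) - ((1/4)*sqrt(47))*i: a pole of order 1; residue (16/5) - ((316/705)*sqrt(47))*i.
At (-7/4) + ((1/4)*sqrt(47))*i: a pole of order 1; residue (16/5) + ((316/705)*sqrt(47))*i.

Denominator factor (β**2 + 7*β/2 + 6): discriminant -47/4, complex-conjugate roots (-7/4) + ((1/4)*sqrt(47))*i and (-7/4) - ((1/4)*sqrt(47))*i; poles of order 1, moduli sqrt(6) and sqrt(6).
The radius of convergence is the smallest modulus among the singular points: sqrt(6).
The factor β**2 + 7*β/2 + 6 splits as (β - a)(β - a') with a = (-7/4) - ((1/4)*sqrt(47))*i, a' = (-7/4) + ((1/4)*sqrt(47))*i. At the order-1 pole a set g(β) = (β - a)*f(β) = [32*β/5 + 2/3] / (β - a').
Simple pole: residue = g(a) at a = (-7/4) - ((1/4)*sqrt(47))*i, which is (16/5) - ((316/705)*sqrt(47))*i.
The factor β**2 + 7*β/2 + 6 splits as (β - a)(β - a') with a = (-7/4) + ((1/4)*sqrt(47))*i, a' = (-7/4) - ((1/4)*sqrt(47))*i. At the order-1 pole a set g(β) = (β - a)*f(β) = [32*β/5 + 2/3] / (β - a').
Simple pole: residue = g(a) at a = (-7/4) + ((1/4)*sqrt(47))*i, which is (16/5) + ((316/705)*sqrt(47))*i.
List the singular points by increasing real part (a conjugate pair: the negative imaginary part first).


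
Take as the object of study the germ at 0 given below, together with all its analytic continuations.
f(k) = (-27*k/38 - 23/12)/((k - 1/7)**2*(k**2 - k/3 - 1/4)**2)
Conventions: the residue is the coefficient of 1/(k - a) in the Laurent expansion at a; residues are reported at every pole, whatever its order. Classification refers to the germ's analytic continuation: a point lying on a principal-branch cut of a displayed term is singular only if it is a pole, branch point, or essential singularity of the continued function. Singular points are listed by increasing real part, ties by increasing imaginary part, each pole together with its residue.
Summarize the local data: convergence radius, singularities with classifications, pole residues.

Radius of convergence at 0: 1/7.
At 1/6 - (1/6)*sqrt(10): a pole of order 2; residue 9191028/82284193 - (24256654926/2057104825)*sqrt(10).
At 1/7: a pole of order 2; residue -18382056/82284193.
At 1/6 + (1/6)*sqrt(10): a pole of order 2; residue 9191028/82284193 + (24256654926/2057104825)*sqrt(10).

Denominator factor (k**2 - k/3 - 1/4)^2: discriminant 10/9, real irrational roots 1/6 + (1/6)*sqrt(10) and 1/6 - (1/6)*sqrt(10); poles of order 2, moduli 1/6 + (1/6)*sqrt(10) and -1/6 + (1/6)*sqrt(10).
Denominator factor (k - 1/7)^2: pole of order 2 at 1/7, modulus 1/7.
The radius of convergence is the smallest modulus among the singular points: 1/7.
The factor k**2 - k/3 - 1/4 splits as (k - a)(k - a') with a = 1/6 - (1/6)*sqrt(10), a' = 1/6 + (1/6)*sqrt(10). At the order-2 pole a set g(k) = (k - a)^2*f(k) = [(-27*k/38 - 23/12)/(k - 1/7)**2] / (k - a')^2.
Order-2 pole: residue = g'(a); g'(1/6 - (1/6)*sqrt(10)) = 9191028/82284193 - (24256654926/2057104825)*sqrt(10), so the residue is 9191028/82284193 - (24256654926/2057104825)*sqrt(10).
At the order-2 pole 1/7 set g(k) = (k - (1/7))^2*f(k) = (-27*k/38 - 23/12)/(k**2 - k/3 - 1/4)**2.
Order-2 pole: residue = g'(a); g'(1/7) = -18382056/82284193, so the residue is -18382056/82284193.
The factor k**2 - k/3 - 1/4 splits as (k - a)(k - a') with a = 1/6 + (1/6)*sqrt(10), a' = 1/6 - (1/6)*sqrt(10). At the order-2 pole a set g(k) = (k - a)^2*f(k) = [(-27*k/38 - 23/12)/(k - 1/7)**2] / (k - a')^2.
Order-2 pole: residue = g'(a); g'(1/6 + (1/6)*sqrt(10)) = 9191028/82284193 + (24256654926/2057104825)*sqrt(10), so the residue is 9191028/82284193 + (24256654926/2057104825)*sqrt(10).
List the singular points by increasing real part (a conjugate pair: the negative imaginary part first).


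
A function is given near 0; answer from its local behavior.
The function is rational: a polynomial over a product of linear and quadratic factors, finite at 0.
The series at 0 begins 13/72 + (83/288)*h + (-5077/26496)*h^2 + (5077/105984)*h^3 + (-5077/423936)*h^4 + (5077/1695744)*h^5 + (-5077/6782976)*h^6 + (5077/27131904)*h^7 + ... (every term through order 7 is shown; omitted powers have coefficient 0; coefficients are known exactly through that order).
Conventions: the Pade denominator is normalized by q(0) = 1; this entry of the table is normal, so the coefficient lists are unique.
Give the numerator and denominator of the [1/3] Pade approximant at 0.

The Pade approximant has numerator coefficients [13/72, 2328089/5981265]; denominator coefficients [1, 1487561/2658340, 111694/664585, 1842951/30570910].

Taylor coefficients needed (read off): a_0 = 13/72, a_1 = 83/288, a_2 = -5077/26496, a_3 = 5077/105984, a_4 = -5077/423936.
Write the denominator as Q(h) = 1 + q1*h + q2*h^2 + q3*h^3. Requiring Q*f - P = O(h^5) with deg P <= 1 kills the coefficients of h^2..h^4 in Q*f:
  h^2: a_2 + q1*a_1 + q2*a_0 = 0, i.e. -5077/26496 + (83/288)*q1 + (13/72)*q2 = 0.
  h^3: a_3 + q1*a_2 + q2*a_1 + q3*a_0 = 0, i.e. 5077/105984 + (-5077/26496)*q1 + (83/288)*q2 + (13/72)*q3 = 0.
  h^4: a_4 + q1*a_3 + q2*a_2 + q3*a_1 = 0, i.e. -5077/423936 + (5077/105984)*q1 + (-5077/26496)*q2 + (83/288)*q3 = 0.
Solving this linear system: q1 = 1487561/2658340, q2 = 111694/664585, q3 = 1842951/30570910.
The numerator is Q*f truncated at degree 1: P0 = a_0 = 13/72; P1 = a_1 + q1*a_0 = 2328089/5981265.


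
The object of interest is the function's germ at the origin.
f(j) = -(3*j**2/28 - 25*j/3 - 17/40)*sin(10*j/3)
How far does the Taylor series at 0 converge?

The factor -sin(10*j/3) is entire and contributes no finite singular point.
The polynomial part has no poles.
No finite singular points: the Taylor series at 0 converges everywhere.

The radius of convergence is infinite.


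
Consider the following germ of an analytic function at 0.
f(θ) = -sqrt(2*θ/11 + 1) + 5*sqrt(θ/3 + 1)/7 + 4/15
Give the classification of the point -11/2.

The term (-1)*sqrt(1 - θ/(-11/2)) has argument 1 - -11/2/(-11/2) = 0 at -11/2: a square-root (algebraic, two-sheeted) branch point; the remaining terms are analytic or single-valued there.

The point is an algebraic (square-root) branch point.


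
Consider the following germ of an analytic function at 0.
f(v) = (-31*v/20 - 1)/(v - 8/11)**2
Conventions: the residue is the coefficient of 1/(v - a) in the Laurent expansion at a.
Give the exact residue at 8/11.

The residue is -31/20.

At the order-2 pole 8/11 set g(v) = (v - (8/11))^2*f(v) = -31*v/20 - 1.
Order-2 pole: residue = g'(a); g'(8/11) = -31/20, so the residue is -31/20.


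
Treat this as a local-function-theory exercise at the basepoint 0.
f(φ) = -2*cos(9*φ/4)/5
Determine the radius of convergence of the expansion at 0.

The factor cos(9*φ/4) is entire and contributes no finite singular point.
The polynomial part has no poles.
No finite singular points: the Taylor series at 0 converges everywhere.

The radius of convergence is infinite.


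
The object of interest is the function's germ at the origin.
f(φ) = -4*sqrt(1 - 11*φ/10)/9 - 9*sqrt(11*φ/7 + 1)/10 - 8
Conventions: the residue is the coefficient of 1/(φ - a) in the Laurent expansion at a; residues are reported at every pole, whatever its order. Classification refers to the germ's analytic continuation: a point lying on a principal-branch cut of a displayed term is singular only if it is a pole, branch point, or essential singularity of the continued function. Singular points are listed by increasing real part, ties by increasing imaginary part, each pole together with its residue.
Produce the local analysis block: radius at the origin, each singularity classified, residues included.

Branch term (-9/10)*sqrt(1 - φ/(-7/11)): its argument vanishes at φ = -7/11, a square-root branch point, modulus 7/11.
Branch term (-4/9)*sqrt(1 - φ/(10/11)): its argument vanishes at φ = 10/11, a square-root branch point, modulus 10/11.
The radius of convergence is the smallest modulus among the singular points: 7/11.
List the singular points by increasing real part (a conjugate pair: the negative imaginary part first).

Radius of convergence at 0: 7/11.
At -7/11: an algebraic (square-root) branch point.
At 10/11: an algebraic (square-root) branch point.


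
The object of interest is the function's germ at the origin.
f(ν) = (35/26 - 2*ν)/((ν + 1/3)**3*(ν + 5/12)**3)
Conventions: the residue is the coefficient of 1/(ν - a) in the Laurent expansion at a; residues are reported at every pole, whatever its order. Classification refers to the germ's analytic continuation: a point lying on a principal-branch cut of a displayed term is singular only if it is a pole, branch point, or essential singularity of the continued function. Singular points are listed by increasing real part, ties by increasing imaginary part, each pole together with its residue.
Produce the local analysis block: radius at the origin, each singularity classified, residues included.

Radius of convergence at 0: 1/3.
At -5/12: a pole of order 3; residue -40684032/13.
At -1/3: a pole of order 3; residue 40684032/13.

Denominator factor (ν + 1/3)^3: pole of order 3 at -1/3, modulus 1/3.
Denominator factor (ν + 5/12)^3: pole of order 3 at -5/12, modulus 5/12.
The radius of convergence is the smallest modulus among the singular points: 1/3.
At the order-3 pole -5/12 set g(ν) = (ν - (-5/12))^3*f(ν) = (35/26 - 2*ν)/(ν + 1/3)**3.
Order-3 pole: residue = g''(a)/2; g''(-5/12) = -81368064/13, so the residue is -40684032/13.
At the order-3 pole -1/3 set g(ν) = (ν - (-1/3))^3*f(ν) = (35/26 - 2*ν)/(ν + 5/12)**3.
Order-3 pole: residue = g''(a)/2; g''(-1/3) = 81368064/13, so the residue is 40684032/13.
List the singular points by increasing real part (a conjugate pair: the negative imaginary part first).


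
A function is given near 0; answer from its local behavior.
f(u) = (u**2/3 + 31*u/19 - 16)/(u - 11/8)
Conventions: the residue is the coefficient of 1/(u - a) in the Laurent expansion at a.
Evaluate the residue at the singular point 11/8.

The residue is -47885/3648.

At the order-1 pole 11/8 set g(u) = (u - (11/8))*f(u) = u**2/3 + 31*u/19 - 16.
Simple pole: residue = g(a) at a = 11/8, which is -47885/3648.


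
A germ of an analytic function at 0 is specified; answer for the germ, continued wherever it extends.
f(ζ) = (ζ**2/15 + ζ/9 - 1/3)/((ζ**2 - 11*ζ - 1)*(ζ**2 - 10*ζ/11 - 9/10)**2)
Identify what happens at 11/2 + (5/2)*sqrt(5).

The point is a pole of order 1.

The denominator factor ζ**2 - 11*ζ - 1 vanishes at 11/2 + (5/2)*sqrt(5) and appears to the power 1; the numerator there equals 197/45 + (19/9)*sqrt(5), nonzero, and no other factor vanishes.
Hence a pole whose order is the multiplicity, 1.


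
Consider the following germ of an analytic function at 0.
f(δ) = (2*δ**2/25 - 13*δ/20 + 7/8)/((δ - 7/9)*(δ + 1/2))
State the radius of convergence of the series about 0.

Denominator factor (δ + 1/2): pole of order 1 at -1/2, modulus 1/2.
Denominator factor (δ - 7/9): pole of order 1 at 7/9, modulus 7/9.
The radius of convergence is the smallest modulus among the singular points: 1/2.

The radius of convergence is 1/2.


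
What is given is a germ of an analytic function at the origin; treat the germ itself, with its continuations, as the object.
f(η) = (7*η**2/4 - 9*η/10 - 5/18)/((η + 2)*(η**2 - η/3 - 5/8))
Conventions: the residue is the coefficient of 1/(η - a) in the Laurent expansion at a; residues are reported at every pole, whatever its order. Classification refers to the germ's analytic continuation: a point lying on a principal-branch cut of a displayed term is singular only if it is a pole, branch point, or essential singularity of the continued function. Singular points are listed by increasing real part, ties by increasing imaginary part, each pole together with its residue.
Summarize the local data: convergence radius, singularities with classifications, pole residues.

Denominator factor (η**2 - η/3 - 5/8): discriminant 47/18, real irrational roots 1/6 + (1/12)*sqrt(94) and 1/6 - (1/12)*sqrt(94); poles of order 1, moduli 1/6 + (1/12)*sqrt(94) and -1/6 + (1/12)*sqrt(94).
Denominator factor (η + 2): pole of order 1 at -2, modulus 2.
The radius of convergence is the smallest modulus among the singular points: -1/6 + (1/12)*sqrt(94).
At the order-1 pole -2 set g(η) = (η - (-2))*f(η) = (7*η**2/4 - 9*η/10 - 5/18)/(η**2 - η/3 - 5/8).
Simple pole: residue = g(a) at a = -2, which is 3068/1455.
The factor η**2 - η/3 - 5/8 splits as (η - a)(η - a') with a = 1/6 - (1/12)*sqrt(94), a' = 1/6 + (1/12)*sqrt(94). At the order-1 pole a set g(η) = (η - a)*f(η) = [(7*η**2/4 - 9*η/10 - 5/18)/(η + 2)] / (η - a').
Simple pole: residue = g(a) at a = 1/6 - (1/12)*sqrt(94), which is -2087/11640 - (16073/547080)*sqrt(94).
The factor η**2 - η/3 - 5/8 splits as (η - a)(η - a') with a = 1/6 + (1/12)*sqrt(94), a' = 1/6 - (1/12)*sqrt(94). At the order-1 pole a set g(η) = (η - a)*f(η) = [(7*η**2/4 - 9*η/10 - 5/18)/(η + 2)] / (η - a').
Simple pole: residue = g(a) at a = 1/6 + (1/12)*sqrt(94), which is -2087/11640 + (16073/547080)*sqrt(94).
List the singular points by increasing real part (a conjugate pair: the negative imaginary part first).

Radius of convergence at 0: -1/6 + (1/12)*sqrt(94).
At -2: a pole of order 1; residue 3068/1455.
At 1/6 - (1/12)*sqrt(94): a pole of order 1; residue -2087/11640 - (16073/547080)*sqrt(94).
At 1/6 + (1/12)*sqrt(94): a pole of order 1; residue -2087/11640 + (16073/547080)*sqrt(94).


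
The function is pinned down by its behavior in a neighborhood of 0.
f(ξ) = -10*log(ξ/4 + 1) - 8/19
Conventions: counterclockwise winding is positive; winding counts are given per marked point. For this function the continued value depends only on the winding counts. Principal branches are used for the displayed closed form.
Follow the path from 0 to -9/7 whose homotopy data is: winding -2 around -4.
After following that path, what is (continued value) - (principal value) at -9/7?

The rational part is single-valued and drops out of the difference; each branch term changes only by its own monodromy.
(-10)*log(1 - ξ/(-4)): each positive loop around -4 adds 2*pi*i to the log, so winding -2 contributes (-10)*(-2)*2*pi*i = (40)*pi*i.
Summing the contributions at ξ = -9/7 gives (40)*pi*i.

Continued minus principal equals (40)*pi*i.


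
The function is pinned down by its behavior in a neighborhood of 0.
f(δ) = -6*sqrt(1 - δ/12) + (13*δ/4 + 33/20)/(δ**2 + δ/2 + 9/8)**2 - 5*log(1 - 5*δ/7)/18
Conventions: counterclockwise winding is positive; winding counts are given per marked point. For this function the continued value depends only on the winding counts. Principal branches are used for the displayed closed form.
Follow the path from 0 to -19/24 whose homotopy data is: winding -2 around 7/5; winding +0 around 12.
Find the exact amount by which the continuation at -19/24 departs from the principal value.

Continued minus principal equals (10/9)*pi*i.

The rational part is single-valued and drops out of the difference; each branch term changes only by its own monodromy.
(-6)*sqrt(1 - δ/(12)): winding +0 is even, the square root returns to the same sheet, contribution 0.
(-5/18)*log(1 - δ/(7/5)): each positive loop around 7/5 adds 2*pi*i to the log, so winding -2 contributes (-5/18)*(-2)*2*pi*i = (10/9)*pi*i.
Summing the contributions at δ = -19/24 gives (10/9)*pi*i.


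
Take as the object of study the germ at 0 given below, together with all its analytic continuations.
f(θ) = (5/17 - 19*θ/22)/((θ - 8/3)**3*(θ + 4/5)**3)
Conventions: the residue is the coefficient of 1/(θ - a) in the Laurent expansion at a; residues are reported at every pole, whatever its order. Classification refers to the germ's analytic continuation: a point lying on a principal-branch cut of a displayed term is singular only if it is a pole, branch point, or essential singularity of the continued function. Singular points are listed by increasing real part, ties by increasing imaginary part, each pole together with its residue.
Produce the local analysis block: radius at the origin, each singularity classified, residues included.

Denominator factor (θ + 4/5)^3: pole of order 3 at -4/5, modulus 4/5.
Denominator factor (θ - 8/3)^3: pole of order 3 at 8/3, modulus 8/3.
The radius of convergence is the smallest modulus among the singular points: 4/5.
At the order-3 pole -4/5 set g(θ) = (θ - (-4/5))^3*f(θ) = (5/17 - 19*θ/22)/(θ - 8/3)**3.
Order-3 pole: residue = g''(a)/2; g''(-4/5) = 54523125/4443634624, so the residue is 54523125/8887269248.
At the order-3 pole 8/3 set g(θ) = (θ - (8/3))^3*f(θ) = (5/17 - 19*θ/22)/(θ + 4/5)**3.
Order-3 pole: residue = g''(a)/2; g''(8/3) = -54523125/4443634624, so the residue is -54523125/8887269248.
List the singular points by increasing real part (a conjugate pair: the negative imaginary part first).

Radius of convergence at 0: 4/5.
At -4/5: a pole of order 3; residue 54523125/8887269248.
At 8/3: a pole of order 3; residue -54523125/8887269248.


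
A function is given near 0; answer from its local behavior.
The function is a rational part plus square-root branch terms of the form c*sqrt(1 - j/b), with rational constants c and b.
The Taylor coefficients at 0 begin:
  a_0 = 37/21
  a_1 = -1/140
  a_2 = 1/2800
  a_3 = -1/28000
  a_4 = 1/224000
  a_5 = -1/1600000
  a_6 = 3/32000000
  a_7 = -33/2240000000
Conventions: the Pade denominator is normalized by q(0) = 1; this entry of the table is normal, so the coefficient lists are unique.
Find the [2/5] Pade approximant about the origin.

Taylor coefficients needed (read off): a_0 = 37/21, a_1 = -1/140, a_2 = 1/2800, a_3 = -1/28000, a_4 = 1/224000, a_5 = -1/1600000, a_6 = 3/32000000, a_7 = -33/2240000000.
Write the denominator as Q(j) = 1 + q1*j + q2*j^2 + q3*j^3 + q4*j^4 + q5*j^5. Requiring Q*f - P = O(j^8) with deg P <= 2 kills the coefficients of j^3..j^7 in Q*f:
  j^3: a_3 + q1*a_2 + q2*a_1 + q3*a_0 = 0, i.e. -1/28000 + (1/2800)*q1 + (-1/140)*q2 + (37/21)*q3 = 0.
  j^4: a_4 + q1*a_3 + q2*a_2 + q3*a_1 + q4*a_0 = 0, i.e. 1/224000 + (-1/28000)*q1 + (1/2800)*q2 + (-1/140)*q3 + (37/21)*q4 = 0.
  j^5: a_5 + q1*a_4 + q2*a_3 + q3*a_2 + q4*a_1 + q5*a_0 = 0, i.e. -1/1600000 + (1/224000)*q1 + (-1/28000)*q2 + (1/2800)*q3 + (-1/140)*q4 + (37/21)*q5 = 0.
  j^6: a_6 + q1*a_5 + q2*a_4 + q3*a_3 + q4*a_2 + q5*a_1 = 0, i.e. 3/32000000 + (-1/1600000)*q1 + (1/224000)*q2 + (-1/28000)*q3 + (1/2800)*q4 + (-1/140)*q5 = 0.
  j^7: a_7 + q1*a_6 + q2*a_5 + q3*a_4 + q4*a_3 + q5*a_2 = 0, i.e. -33/2240000000 + (3/32000000)*q1 + (-1/1600000)*q2 + (1/224000)*q3 + (-1/28000)*q4 + (1/2800)*q5 = 0.
Solving this linear system: q1 = 225111/861560, q2 = 5469/344624, q3 = 2181/68924800, q4 = -321/984640000, q5 = 183/27569920000.
The numerator is Q*f truncated at degree 2: P0 = a_0 = 37/21; P1 = a_1 + q1*a_0 = 2733291/6030920; P2 = a_2 + q1*a_1 + q2*a_0 = 3190517/120618400.

The Pade approximant has numerator coefficients [37/21, 2733291/6030920, 3190517/120618400]; denominator coefficients [1, 225111/861560, 5469/344624, 2181/68924800, -321/984640000, 183/27569920000].
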